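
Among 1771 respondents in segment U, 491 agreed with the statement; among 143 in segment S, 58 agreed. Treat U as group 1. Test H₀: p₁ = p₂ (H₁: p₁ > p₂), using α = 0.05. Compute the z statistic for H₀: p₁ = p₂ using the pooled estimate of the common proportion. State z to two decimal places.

z = -3.26

p̂₁ = 491/1771 = 0.27724, p̂₂ = 58/143 = 0.40559.
Pooled p̂ = (491+58)/(1771+143) = 549/1914 = 0.28683.
SE = √(0.20456 × 0.00755766) = 0.03932.
z = (0.27724 − 0.40559)/0.03932 = -0.12835/0.03932 = -3.26.
p-value = P(Z > -3.264) ≈ 0.9995; since p > α = 0.05, fail to reject H₀.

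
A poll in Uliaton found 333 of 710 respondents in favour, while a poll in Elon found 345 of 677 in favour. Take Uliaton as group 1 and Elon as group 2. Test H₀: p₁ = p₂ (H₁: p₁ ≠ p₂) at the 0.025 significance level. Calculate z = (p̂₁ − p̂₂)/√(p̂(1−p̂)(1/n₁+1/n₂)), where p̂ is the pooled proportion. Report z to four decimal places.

p̂₁ = 333/710 = 0.469014, p̂₂ = 345/677 = 0.509601.
Pooled p̂ = (333+345)/(710+677) = 678/1387 = 0.488825.
SE = √(0.249875 × 0.00288556) = 0.026852.
z = (0.469014 − 0.509601)/0.026852 = -0.040587/0.026852 = -1.5115.
Two-sided p-value ≈ 2·Φ(−1.512) = 0.1307. With α = 0.025, fail to reject H₀.

z = -1.5115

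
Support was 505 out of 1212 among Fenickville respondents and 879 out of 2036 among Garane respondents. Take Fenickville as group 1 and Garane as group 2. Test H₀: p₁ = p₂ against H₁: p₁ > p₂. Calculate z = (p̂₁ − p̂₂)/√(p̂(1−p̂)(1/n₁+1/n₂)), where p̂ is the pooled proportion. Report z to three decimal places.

p̂₁ = 505/1212 ≈ 0.416667, p̂₂ = 879/2036 ≈ 0.431729.
Pooled p̂ = (505+879)/(1212+2036) = 1384/3248 = 0.426108.
SE = √(0.24454 × 0.00131624) = 0.017941.
z = (0.416667 − 0.431729)/0.017941 = -0.015062/0.017941 = -0.840.
p-value = P(Z > -0.840) ≈ 0.7994.

z = -0.840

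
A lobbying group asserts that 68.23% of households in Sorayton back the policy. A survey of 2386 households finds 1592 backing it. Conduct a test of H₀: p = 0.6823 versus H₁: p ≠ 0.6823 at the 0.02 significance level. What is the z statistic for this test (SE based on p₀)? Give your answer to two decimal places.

z = -1.58

p̂ = 1592/2386 ≈ 0.66723.
Under H₀, SE = √(0.6823·0.3177/2386) = √(9.08494e-05) = 0.00953.
z = (0.66723 − 0.6823)/0.00953 = -0.01507/0.00953 = -1.58.
Two-sided p-value ≈ 2·Φ(−1.582) = 0.1138; since p > α = 0.02, fail to reject H₀.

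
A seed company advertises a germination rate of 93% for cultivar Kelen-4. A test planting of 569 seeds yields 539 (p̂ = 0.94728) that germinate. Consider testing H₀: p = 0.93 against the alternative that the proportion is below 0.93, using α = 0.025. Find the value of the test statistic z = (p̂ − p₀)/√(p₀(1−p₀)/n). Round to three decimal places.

p̂ = 539/569 ≈ 0.94728.
Standard error under H₀: √(0.93×0.07/569) = 0.01070.
z = (0.94728 − 0.93)/0.01070 = 0.01728/0.01070 = 1.615.
p-value = P(Z < 1.615) ≈ 0.9469, so at α = 0.025 we fail to reject H₀.

z = 1.615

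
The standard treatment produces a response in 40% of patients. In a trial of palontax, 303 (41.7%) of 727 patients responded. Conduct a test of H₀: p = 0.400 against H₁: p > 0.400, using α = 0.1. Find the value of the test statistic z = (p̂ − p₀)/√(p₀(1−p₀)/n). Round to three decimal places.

p̂ = 303/727 ≈ 0.41678.
SE = √(p₀(1−p₀)/n) = √(0.24/727) = 0.01817.
z = (0.41678 − 0.4)/0.01817 = 0.01678/0.01817 = 0.924.
p-value = P(Z > 0.924) ≈ 0.1778. With α = 0.1, fail to reject H₀.

z = 0.924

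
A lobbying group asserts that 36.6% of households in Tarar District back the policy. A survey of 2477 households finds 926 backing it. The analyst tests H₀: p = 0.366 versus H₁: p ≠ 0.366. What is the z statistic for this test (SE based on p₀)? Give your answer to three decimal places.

z = 0.810

p̂ = 926/2477 ≈ 0.37384.
Standard error under H₀: √(0.366×0.634/2477) = 0.00968.
z = (0.37384 − 0.366)/0.00968 = 0.00784/0.00968 = 0.810.
p-value = 2·P(Z > 0.810) ≈ 0.4180.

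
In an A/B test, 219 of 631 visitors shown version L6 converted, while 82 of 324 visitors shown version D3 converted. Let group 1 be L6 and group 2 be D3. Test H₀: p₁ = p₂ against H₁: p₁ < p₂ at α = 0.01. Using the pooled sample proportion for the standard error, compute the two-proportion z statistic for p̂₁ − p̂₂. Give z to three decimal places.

z = 2.960

p̂₁ = 219/631 = 0.34707, p̂₂ = 82/324 = 0.25309.
Pooled p̂ = (219+82)/(631+324) = 301/955 = 0.31518.
SE = √(p̂(1−p̂)(1/n₁+1/n₂)) = √(0.31518·0.68482·0.00467121) = √(0.00100825) = 0.03175.
z = (0.34707 − 0.25309)/0.03175 = 0.09398/0.03175 = 2.960.
p-value = P(Z < 2.960) ≈ 0.9985; since p > α = 0.01, fail to reject H₀.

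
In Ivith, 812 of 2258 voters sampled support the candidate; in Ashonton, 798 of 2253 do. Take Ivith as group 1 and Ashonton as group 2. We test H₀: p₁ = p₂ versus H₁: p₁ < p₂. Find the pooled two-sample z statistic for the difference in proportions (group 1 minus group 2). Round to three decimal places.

z = 0.380

p̂₁ = 812/2258 ≈ 0.35961, p̂₂ = 798/2253 ≈ 0.35419.
Pooled p̂ = (812+798)/(2258+2253) = 1610/4511 = 0.35691.
SE = √(0.229524 × 0.000886722) = 0.01427.
z = (0.35961 − 0.35419)/0.01427 = 0.00542/0.01427 = 0.380.
p-value = P(Z < 0.380) ≈ 0.6479.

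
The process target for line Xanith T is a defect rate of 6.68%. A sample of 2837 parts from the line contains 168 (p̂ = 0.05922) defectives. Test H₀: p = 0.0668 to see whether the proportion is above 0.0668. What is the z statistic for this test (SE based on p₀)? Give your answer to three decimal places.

z = -1.618

p̂ = 168/2837 = 0.059217.
Standard error under H₀: √(0.0668×0.9332/2837) = 0.004688.
z = (0.059217 − 0.0668)/0.004688 = -0.007583/0.004688 = -1.618.
p-value = P(Z > -1.618) ≈ 0.9471.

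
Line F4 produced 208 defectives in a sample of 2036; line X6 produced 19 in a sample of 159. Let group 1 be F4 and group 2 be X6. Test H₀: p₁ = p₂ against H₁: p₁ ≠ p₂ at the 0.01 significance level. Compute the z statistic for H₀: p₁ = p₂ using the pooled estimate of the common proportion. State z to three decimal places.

p̂₁ = 208/2036 = 0.102161, p̂₂ = 19/159 = 0.119497.
Pooled p̂ = (208+19)/(2036+159) = 227/2195 = 0.103417.
SE = √(0.0927218 × 0.00678047) = 0.025074.
z = (0.102161 − 0.119497)/0.025074 = -0.017336/0.025074 = -0.691.
p-value = 2·P(Z > 0.691) ≈ 0.4893; since p > α = 0.01, fail to reject H₀.

z = -0.691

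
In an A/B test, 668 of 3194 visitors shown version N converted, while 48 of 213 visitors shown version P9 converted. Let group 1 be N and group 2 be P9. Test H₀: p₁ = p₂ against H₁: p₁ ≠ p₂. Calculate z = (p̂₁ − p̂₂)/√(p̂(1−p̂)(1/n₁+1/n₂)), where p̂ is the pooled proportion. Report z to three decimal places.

z = -0.562

p̂₁ = 668/3194 = 0.20914, p̂₂ = 48/213 = 0.22535.
Pooled p̂ = (668+48)/(3194+213) = 716/3407 = 0.21016.
SE = √(p̂(1−p̂)(1/n₁+1/n₂)) = √(0.21016·0.78984·0.00500792) = √(0.000831266) = 0.02883.
z = (0.20914 − 0.22535)/0.02883 = -0.01621/0.02883 = -0.562.
p-value = 2·P(Z > 0.562) ≈ 0.5740.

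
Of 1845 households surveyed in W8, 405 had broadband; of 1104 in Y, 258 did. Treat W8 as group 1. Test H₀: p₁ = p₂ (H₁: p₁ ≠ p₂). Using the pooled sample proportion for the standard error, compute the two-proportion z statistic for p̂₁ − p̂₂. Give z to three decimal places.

z = -0.893

p̂₁ = 405/1845 = 0.219512, p̂₂ = 258/1104 = 0.233696.
Pooled p̂ = (405+258)/(1845+1104) = 663/2949 = 0.224822.
SE = √(0.174277 × 0.0014478) = 0.015885.
z = (0.219512 − 0.233696)/0.015885 = -0.014184/0.015885 = -0.893.
p-value = 2·P(Z > 0.893) ≈ 0.3719.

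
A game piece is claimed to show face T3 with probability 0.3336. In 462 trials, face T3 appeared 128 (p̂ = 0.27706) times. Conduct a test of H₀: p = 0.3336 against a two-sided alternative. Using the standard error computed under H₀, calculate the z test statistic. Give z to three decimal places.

z = -2.578

p̂ = 128/462 = 0.277056.
SE = √(p₀(1−p₀)/n) = √(0.22231/462) = 0.021936.
z = (0.277056 − 0.3336)/0.021936 = -0.056544/0.021936 = -2.578.
Two-sided p-value ≈ 2·Φ(−2.578) = 0.0099.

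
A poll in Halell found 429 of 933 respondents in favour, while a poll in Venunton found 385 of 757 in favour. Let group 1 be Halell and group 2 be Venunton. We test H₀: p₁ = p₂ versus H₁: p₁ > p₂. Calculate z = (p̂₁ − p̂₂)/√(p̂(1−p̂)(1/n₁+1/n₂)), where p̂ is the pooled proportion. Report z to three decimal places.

p̂₁ = 429/933 ≈ 0.45981, p̂₂ = 385/757 ≈ 0.50859.
Pooled p̂ = (429+385)/(933+757) = 814/1690 = 0.48166.
SE = √(p̂(1−p̂)(1/n₁+1/n₂)) = √(0.48166·0.51834·0.00239282) = √(0.000597399) = 0.02444.
z = (0.45981 − 0.50859)/0.02444 = -0.04878/0.02444 = -1.996.
p-value = P(Z > -1.996) ≈ 0.9770.

z = -1.996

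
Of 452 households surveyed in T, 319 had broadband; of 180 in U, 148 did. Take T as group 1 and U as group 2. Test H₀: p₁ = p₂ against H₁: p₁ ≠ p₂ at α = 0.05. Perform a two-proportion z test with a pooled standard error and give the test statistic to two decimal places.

z = -3.01

p̂₁ = 319/452 = 0.7058, p̂₂ = 148/180 = 0.8222.
Pooled p̂ = (319+148)/(452+180) = 467/632 = 0.7389.
SE = √(p̂(1−p̂)(1/n₁+1/n₂)) = √(0.7389·0.2611·0.00776794) = √(0.00149856) = 0.0387.
z = (0.7058 − 0.8222)/0.0387 = -0.1164/0.0387 = -3.01.
Two-sided p-value ≈ 2·Φ(−3.009) = 0.0026; since p < α = 0.05, reject H₀.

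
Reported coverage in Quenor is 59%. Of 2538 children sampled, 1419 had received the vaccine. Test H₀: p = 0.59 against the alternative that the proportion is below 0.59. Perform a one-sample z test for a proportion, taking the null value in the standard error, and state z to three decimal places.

p̂ = 1419/2538 ≈ 0.559102.
SE = √(p₀(1−p₀)/n) = √(0.2419/2538) = 0.009763.
z = (0.559102 − 0.59)/0.009763 = -0.030898/0.009763 = -3.165.

z = -3.165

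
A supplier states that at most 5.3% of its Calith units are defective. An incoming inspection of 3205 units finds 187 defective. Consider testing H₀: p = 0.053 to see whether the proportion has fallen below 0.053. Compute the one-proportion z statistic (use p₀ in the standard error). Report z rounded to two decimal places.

z = 1.35

p̂ = 187/3205 ≈ 0.05835.
SE = √(p₀(1−p₀)/n) = √(0.050191/3205) = 0.00396.
z = (0.05835 − 0.053)/0.00396 = 0.00535/0.00396 = 1.35.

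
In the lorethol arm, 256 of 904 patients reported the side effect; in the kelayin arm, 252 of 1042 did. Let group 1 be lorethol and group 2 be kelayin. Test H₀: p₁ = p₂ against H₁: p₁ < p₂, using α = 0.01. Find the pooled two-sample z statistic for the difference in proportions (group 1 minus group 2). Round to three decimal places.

z = 2.071

p̂₁ = 256/904 ≈ 0.283186, p̂₂ = 252/1042 ≈ 0.241843.
Pooled p̂ = (256+252)/(904+1042) = 508/1946 = 0.261048.
SE = √(p̂(1−p̂)(1/n₁+1/n₂)) = √(0.261048·0.738952·0.00206589) = √(0.000398514) = 0.019963.
z = (0.283186 − 0.241843)/0.019963 = 0.041343/0.019963 = 2.071.
p-value = P(Z < 2.071) ≈ 0.9808. With α = 0.01, fail to reject H₀.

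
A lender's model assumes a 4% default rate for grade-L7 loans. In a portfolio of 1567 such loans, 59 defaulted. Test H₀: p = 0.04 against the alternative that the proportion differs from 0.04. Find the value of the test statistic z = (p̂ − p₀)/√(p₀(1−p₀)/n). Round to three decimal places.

z = -0.474

p̂ = 59/1567 ≈ 0.037652.
Standard error under H₀: √(0.04×0.96/1567) = 0.004950.
z = (0.037652 − 0.04)/0.004950 = -0.002348/0.004950 = -0.474.
p-value = 2·P(Z > 0.474) ≈ 0.6352.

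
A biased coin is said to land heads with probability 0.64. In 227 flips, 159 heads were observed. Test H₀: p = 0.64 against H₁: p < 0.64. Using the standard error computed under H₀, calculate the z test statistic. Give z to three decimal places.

z = 1.897

p̂ = 159/227 = 0.70044.
SE = √(p₀(1−p₀)/n) = √(0.2304/227) = 0.03186.
z = (0.70044 − 0.64)/0.03186 = 0.06044/0.03186 = 1.897.
p-value = P(Z < 1.897) ≈ 0.9711.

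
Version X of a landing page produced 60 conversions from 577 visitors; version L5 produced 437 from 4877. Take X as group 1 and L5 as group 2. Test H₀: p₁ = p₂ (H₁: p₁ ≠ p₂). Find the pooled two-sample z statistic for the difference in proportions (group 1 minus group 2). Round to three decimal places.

p̂₁ = 60/577 ≈ 0.103986, p̂₂ = 437/4877 ≈ 0.089604.
Pooled p̂ = (60+437)/(577+4877) = 497/5454 = 0.091126.
SE = √(0.0828219 × 0.00193815) = 0.012670.
z = (0.103986 − 0.089604)/0.012670 = 0.014382/0.012670 = 1.135.
p-value = 2·P(Z > 1.135) ≈ 0.2563.

z = 1.135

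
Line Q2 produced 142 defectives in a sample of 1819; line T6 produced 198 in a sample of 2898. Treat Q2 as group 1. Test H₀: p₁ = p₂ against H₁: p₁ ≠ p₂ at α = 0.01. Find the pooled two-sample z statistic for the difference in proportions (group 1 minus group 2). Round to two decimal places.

z = 1.26

p̂₁ = 142/1819 ≈ 0.07806, p̂₂ = 198/2898 ≈ 0.06832.
Pooled p̂ = (142+198)/(1819+2898) = 340/4717 = 0.07208.
SE = √(0.0668842 × 0.000894818) = 0.00774.
z = (0.07806 − 0.06832)/0.00774 = 0.00974/0.00774 = 1.26.
Two-sided p-value ≈ 2·Φ(−1.259) = 0.2079, so at α = 0.01 we fail to reject H₀.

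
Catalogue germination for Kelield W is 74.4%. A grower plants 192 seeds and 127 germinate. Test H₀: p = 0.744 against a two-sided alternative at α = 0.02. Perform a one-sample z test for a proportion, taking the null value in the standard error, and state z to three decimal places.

p̂ = 127/192 ≈ 0.661458.
Standard error under H₀: √(0.744×0.256/192) = 0.031496.
z = (0.661458 − 0.744)/0.031496 = -0.082542/0.031496 = -2.621.
p-value = 2·P(Z > 2.621) ≈ 0.0088, so at α = 0.02 we reject H₀.

z = -2.621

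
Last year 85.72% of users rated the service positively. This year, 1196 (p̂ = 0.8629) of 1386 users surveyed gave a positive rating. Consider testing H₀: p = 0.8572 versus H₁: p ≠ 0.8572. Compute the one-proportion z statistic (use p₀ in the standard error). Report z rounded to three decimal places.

z = 0.608

p̂ = 1196/1386 ≈ 0.862915.
Under H₀, SE = √(0.8572·0.1428/1386) = √(8.83176e-05) = 0.009398.
z = (0.862915 − 0.8572)/0.009398 = 0.005715/0.009398 = 0.608.
Two-sided p-value ≈ 2·Φ(−0.608) = 0.5431.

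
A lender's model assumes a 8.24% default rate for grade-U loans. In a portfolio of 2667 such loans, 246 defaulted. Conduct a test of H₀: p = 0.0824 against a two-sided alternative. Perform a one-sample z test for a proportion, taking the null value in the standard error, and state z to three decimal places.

z = 1.848

p̂ = 246/2667 ≈ 0.092238.
Under H₀, SE = √(0.0824·0.9176/2667) = √(2.83503e-05) = 0.005324.
z = (0.092238 − 0.0824)/0.005324 = 0.009838/0.005324 = 1.848.
p-value = 2·P(Z > 1.848) ≈ 0.0646.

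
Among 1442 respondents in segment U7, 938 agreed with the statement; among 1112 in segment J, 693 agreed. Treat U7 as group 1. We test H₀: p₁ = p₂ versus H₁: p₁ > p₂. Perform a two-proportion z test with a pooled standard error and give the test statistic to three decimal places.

p̂₁ = 938/1442 = 0.650485, p̂₂ = 693/1112 = 0.623201.
Pooled p̂ = (938+693)/(1442+1112) = 1631/2554 = 0.638606.
SE = √(0.230788 × 0.00159276) = 0.019173.
z = (0.650485 − 0.623201)/0.019173 = 0.027284/0.019173 = 1.423.

z = 1.423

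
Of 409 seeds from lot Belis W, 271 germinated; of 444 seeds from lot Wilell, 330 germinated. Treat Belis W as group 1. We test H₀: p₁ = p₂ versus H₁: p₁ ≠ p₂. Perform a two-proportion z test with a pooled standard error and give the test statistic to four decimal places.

p̂₁ = 271/409 ≈ 0.662592, p̂₂ = 330/444 ≈ 0.743243.
Pooled p̂ = (271+330)/(409+444) = 601/853 = 0.704572.
SE = √(p̂(1−p̂)(1/n₁+1/n₂)) = √(0.704572·0.295428·0.00469724) = √(0.000977732) = 0.031269.
z = (0.662592 − 0.743243)/0.031269 = -0.080651/0.031269 = -2.5793.

z = -2.5793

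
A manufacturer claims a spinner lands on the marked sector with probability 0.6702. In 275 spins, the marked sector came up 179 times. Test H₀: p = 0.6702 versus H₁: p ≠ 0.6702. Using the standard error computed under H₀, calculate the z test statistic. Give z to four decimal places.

z = -0.6804

p̂ = 179/275 ≈ 0.650909.
Standard error under H₀: √(0.6702×0.3298/275) = 0.028351.
z = (0.650909 − 0.6702)/0.028351 = -0.019291/0.028351 = -0.6804.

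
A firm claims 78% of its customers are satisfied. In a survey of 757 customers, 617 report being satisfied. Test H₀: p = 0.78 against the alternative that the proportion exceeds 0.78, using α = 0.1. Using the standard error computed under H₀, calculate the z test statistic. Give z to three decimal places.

z = 2.329

p̂ = 617/757 ≈ 0.815059.
Under H₀, SE = √(0.78·0.22/757) = √(0.000226684) = 0.015056.
z = (0.815059 − 0.78)/0.015056 = 0.035059/0.015056 = 2.329.
p-value = P(Z > 2.329) ≈ 0.0099; since p < α = 0.1, reject H₀.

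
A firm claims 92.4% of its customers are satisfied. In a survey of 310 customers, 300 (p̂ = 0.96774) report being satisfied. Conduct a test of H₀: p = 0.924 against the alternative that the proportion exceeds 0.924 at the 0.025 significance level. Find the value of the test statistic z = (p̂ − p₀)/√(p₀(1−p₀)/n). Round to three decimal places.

z = 2.906

p̂ = 300/310 = 0.96774.
SE = √(p₀(1−p₀)/n) = √(0.070224/310) = 0.01505.
z = (0.96774 − 0.924)/0.01505 = 0.04374/0.01505 = 2.906.
p-value = P(Z > 2.906) ≈ 0.0018. With α = 0.025, reject H₀.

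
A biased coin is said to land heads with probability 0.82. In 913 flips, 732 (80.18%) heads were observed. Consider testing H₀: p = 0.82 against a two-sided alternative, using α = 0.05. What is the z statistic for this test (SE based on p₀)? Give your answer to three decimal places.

p̂ = 732/913 = 0.801752.
Standard error under H₀: √(0.82×0.18/913) = 0.012715.
z = (0.801752 − 0.82)/0.012715 = -0.018248/0.012715 = -1.435.
Two-sided p-value ≈ 2·Φ(−1.435) = 0.1512; since p > α = 0.05, fail to reject H₀.

z = -1.435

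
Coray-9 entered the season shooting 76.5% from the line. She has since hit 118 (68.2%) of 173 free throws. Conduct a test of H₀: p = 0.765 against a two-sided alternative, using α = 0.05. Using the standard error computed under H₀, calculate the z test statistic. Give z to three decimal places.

z = -2.572

p̂ = 118/173 = 0.68208.
SE = √(p₀(1−p₀)/n) = √(0.17977/173) = 0.03224.
z = (0.68208 − 0.765)/0.03224 = -0.08292/0.03224 = -2.572.
p-value = 2·P(Z > 2.572) ≈ 0.0101, so at α = 0.05 we reject H₀.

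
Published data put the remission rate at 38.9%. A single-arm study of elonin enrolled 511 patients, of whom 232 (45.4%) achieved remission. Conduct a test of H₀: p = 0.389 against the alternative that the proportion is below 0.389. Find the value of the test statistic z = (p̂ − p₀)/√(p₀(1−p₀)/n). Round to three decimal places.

p̂ = 232/511 ≈ 0.45401.
Under H₀, SE = √(0.389·0.611/511) = √(0.000465125) = 0.02157.
z = (0.45401 − 0.389)/0.02157 = 0.06501/0.02157 = 3.014.
p-value = P(Z < 3.014) ≈ 0.9987.

z = 3.014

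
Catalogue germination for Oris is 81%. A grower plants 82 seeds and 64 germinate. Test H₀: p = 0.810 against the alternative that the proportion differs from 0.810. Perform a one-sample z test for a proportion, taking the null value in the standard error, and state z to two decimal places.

z = -0.68

p̂ = 64/82 ≈ 0.7805.
Under H₀, SE = √(0.81·0.19/82) = √(0.00187683) = 0.0433.
z = (0.7805 − 0.81)/0.0433 = -0.0295/0.0433 = -0.68.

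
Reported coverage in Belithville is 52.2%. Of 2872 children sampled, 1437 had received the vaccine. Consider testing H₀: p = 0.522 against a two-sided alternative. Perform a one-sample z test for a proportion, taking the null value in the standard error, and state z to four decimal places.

p̂ = 1437/2872 ≈ 0.500348.
Standard error under H₀: √(0.522×0.478/2872) = 0.009321.
z = (0.500348 − 0.522)/0.009321 = -0.021652/0.009321 = -2.3229.

z = -2.3229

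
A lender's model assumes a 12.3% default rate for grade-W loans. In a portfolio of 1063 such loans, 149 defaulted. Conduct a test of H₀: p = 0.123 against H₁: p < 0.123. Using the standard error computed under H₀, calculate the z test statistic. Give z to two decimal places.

p̂ = 149/1063 = 0.1402.
SE = √(p₀(1−p₀)/n) = √(0.10787/1063) = 0.0101.
z = (0.1402 − 0.123)/0.0101 = 0.0172/0.0101 = 1.70.
p-value = P(Z < 1.704) ≈ 0.9558.

z = 1.70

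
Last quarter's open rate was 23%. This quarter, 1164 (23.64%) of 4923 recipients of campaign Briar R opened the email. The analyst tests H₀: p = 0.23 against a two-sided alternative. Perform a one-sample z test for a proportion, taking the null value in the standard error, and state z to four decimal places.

z = 1.0739

p̂ = 1164/4923 = 0.236441.
Under H₀, SE = √(0.23·0.77/4923) = √(3.5974e-05) = 0.005998.
z = (0.236441 − 0.23)/0.005998 = 0.006441/0.005998 = 1.0739.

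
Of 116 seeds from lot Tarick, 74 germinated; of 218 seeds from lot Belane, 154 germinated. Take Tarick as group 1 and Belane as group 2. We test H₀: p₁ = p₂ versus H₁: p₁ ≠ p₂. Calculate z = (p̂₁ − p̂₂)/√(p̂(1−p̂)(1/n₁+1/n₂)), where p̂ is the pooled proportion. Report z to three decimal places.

p̂₁ = 74/116 ≈ 0.63793, p̂₂ = 154/218 ≈ 0.70642.
Pooled p̂ = (74+154)/(116+218) = 228/334 = 0.68263.
SE = √(0.216645 × 0.0132078) = 0.05349.
z = (0.63793 − 0.70642)/0.05349 = -0.06849/0.05349 = -1.280.
Two-sided p-value ≈ 2·Φ(−1.280) = 0.2004.

z = -1.280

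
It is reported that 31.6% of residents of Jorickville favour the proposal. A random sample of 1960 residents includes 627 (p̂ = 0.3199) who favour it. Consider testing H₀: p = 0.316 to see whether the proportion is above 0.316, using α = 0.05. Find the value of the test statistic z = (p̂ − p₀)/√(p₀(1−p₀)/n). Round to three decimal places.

z = 0.371

p̂ = 627/1960 = 0.31990.
Standard error under H₀: √(0.316×0.684/1960) = 0.01050.
z = (0.31990 − 0.316)/0.01050 = 0.00390/0.01050 = 0.371.
p-value = P(Z > 0.371) ≈ 0.3552; since p > α = 0.05, fail to reject H₀.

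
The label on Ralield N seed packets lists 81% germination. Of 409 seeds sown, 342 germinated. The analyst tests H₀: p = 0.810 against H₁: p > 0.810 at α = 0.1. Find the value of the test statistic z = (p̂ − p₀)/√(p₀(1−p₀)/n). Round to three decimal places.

p̂ = 342/409 = 0.83619.
Under H₀, SE = √(0.81·0.19/409) = √(0.000376284) = 0.01940.
z = (0.83619 − 0.81)/0.01940 = 0.02619/0.01940 = 1.350.
p-value = P(Z > 1.350) ≈ 0.0885. With α = 0.1, reject H₀.

z = 1.350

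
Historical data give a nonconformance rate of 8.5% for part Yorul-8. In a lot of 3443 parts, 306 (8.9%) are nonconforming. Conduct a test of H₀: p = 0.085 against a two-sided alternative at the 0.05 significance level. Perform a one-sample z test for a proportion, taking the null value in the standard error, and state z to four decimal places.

p̂ = 306/3443 ≈ 0.088876.
Under H₀, SE = √(0.085·0.915/3443) = √(2.25893e-05) = 0.004753.
z = (0.088876 − 0.085)/0.004753 = 0.003876/0.004753 = 0.8155.
p-value = 2·P(Z > 0.816) ≈ 0.4148. With α = 0.05, fail to reject H₀.

z = 0.8155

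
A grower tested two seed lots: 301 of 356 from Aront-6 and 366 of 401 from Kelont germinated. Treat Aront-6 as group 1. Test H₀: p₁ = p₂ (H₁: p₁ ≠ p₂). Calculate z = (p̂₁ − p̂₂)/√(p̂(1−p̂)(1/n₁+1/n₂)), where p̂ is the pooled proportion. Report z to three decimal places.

z = -2.852

p̂₁ = 301/356 ≈ 0.84551, p̂₂ = 366/401 ≈ 0.91272.
Pooled p̂ = (301+366)/(356+401) = 667/757 = 0.88111.
SE = √(0.104755 × 0.00530275) = 0.02357.
z = (0.84551 − 0.91272)/0.02357 = -0.06721/0.02357 = -2.852.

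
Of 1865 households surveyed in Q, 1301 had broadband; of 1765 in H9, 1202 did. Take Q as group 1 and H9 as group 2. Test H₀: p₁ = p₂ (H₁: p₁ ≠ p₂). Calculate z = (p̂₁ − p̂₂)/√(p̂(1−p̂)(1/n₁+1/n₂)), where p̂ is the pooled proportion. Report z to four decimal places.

z = 1.0783

p̂₁ = 1301/1865 ≈ 0.6975871, p̂₂ = 1202/1765 ≈ 0.6810198.
Pooled p̂ = (1301+1202)/(1865+1765) = 2503/3630 = 0.6895317.
SE = √(p̂(1−p̂)(1/n₁+1/n₂)) = √(0.6895317·0.3104683·0.00110277) = √(0.000236077) = 0.0153648.
z = (0.6975871 − 0.6810198)/0.0153648 = 0.0165673/0.0153648 = 1.0783.
Two-sided p-value ≈ 2·Φ(−1.078) = 0.2809.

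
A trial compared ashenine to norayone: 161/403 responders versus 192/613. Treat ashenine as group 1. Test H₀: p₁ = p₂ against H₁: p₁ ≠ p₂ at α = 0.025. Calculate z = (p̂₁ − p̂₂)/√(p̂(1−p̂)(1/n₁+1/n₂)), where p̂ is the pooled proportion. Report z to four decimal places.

z = 2.8258

p̂₁ = 161/403 = 0.399504, p̂₂ = 192/613 = 0.313214.
Pooled p̂ = (161+192)/(403+613) = 353/1016 = 0.347441.
SE = √(p̂(1−p̂)(1/n₁+1/n₂)) = √(0.347441·0.652559·0.00411271) = √(0.000932457) = 0.030536.
z = (0.399504 − 0.313214)/0.030536 = 0.086290/0.030536 = 2.8258.
p-value = 2·P(Z > 2.826) ≈ 0.0047, so at α = 0.025 we reject H₀.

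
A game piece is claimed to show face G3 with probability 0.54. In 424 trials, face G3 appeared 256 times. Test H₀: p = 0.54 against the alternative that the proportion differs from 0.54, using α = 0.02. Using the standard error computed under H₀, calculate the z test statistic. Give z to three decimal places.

p̂ = 256/424 ≈ 0.60377.
Standard error under H₀: √(0.54×0.46/424) = 0.02420.
z = (0.60377 − 0.54)/0.02420 = 0.06377/0.02420 = 2.635.
p-value = 2·P(Z > 2.635) ≈ 0.0084; since p < α = 0.02, reject H₀.

z = 2.635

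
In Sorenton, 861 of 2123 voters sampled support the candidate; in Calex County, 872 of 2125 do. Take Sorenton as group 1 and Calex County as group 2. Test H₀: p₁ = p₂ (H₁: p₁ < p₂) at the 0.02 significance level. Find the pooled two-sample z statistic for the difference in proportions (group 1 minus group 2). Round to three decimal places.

p̂₁ = 861/2123 ≈ 0.40556, p̂₂ = 872/2125 ≈ 0.41035.
Pooled p̂ = (861+872)/(2123+2125) = 1733/4248 = 0.40796.
SE = √(0.241528 × 0.00094162) = 0.01508.
z = (0.40556 − 0.41035)/0.01508 = -0.00479/0.01508 = -0.318.
p-value = P(Z < -0.318) ≈ 0.3753, so at α = 0.02 we fail to reject H₀.

z = -0.318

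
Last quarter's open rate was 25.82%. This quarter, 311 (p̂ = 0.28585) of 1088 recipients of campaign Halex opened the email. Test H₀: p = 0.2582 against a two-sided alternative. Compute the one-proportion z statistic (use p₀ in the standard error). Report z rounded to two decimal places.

z = 2.08

p̂ = 311/1088 ≈ 0.2858.
SE = √(p₀(1−p₀)/n) = √(0.19153/1088) = 0.0133.
z = (0.2858 − 0.2582)/0.0133 = 0.0276/0.0133 = 2.08.
p-value = 2·P(Z > 2.084) ≈ 0.0372.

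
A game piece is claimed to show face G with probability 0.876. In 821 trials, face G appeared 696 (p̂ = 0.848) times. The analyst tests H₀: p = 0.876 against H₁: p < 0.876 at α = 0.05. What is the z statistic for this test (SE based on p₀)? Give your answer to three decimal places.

p̂ = 696/821 ≈ 0.847747.
Under H₀, SE = √(0.876·0.124/821) = √(0.000132307) = 0.011502.
z = (0.847747 − 0.876)/0.011502 = -0.028253/0.011502 = -2.456.
p-value = P(Z < -2.456) ≈ 0.0070, so at α = 0.05 we reject H₀.

z = -2.456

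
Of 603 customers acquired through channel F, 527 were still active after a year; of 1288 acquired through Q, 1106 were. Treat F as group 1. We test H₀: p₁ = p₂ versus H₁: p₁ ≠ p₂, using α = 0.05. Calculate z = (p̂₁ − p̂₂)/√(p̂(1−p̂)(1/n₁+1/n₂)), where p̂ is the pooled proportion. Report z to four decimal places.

p̂₁ = 527/603 ≈ 0.8739635, p̂₂ = 1106/1288 ≈ 0.8586957.
Pooled p̂ = (527+1106)/(603+1288) = 1633/1891 = 0.8635643.
SE = √(p̂(1−p̂)(1/n₁+1/n₂)) = √(0.8635643·0.1364357·0.00243477) = √(0.000286867) = 0.0169372.
z = (0.8739635 − 0.8586957)/0.0169372 = 0.0152678/0.0169372 = 0.9014.
p-value = 2·P(Z > 0.901) ≈ 0.3674, so at α = 0.05 we fail to reject H₀.

z = 0.9014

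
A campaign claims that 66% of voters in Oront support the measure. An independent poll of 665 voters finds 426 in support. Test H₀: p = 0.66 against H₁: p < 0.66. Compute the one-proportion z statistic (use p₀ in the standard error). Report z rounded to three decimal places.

z = -1.056

p̂ = 426/665 = 0.64060.
Under H₀, SE = √(0.66·0.34/665) = √(0.000337444) = 0.01837.
z = (0.64060 − 0.66)/0.01837 = -0.01940/0.01837 = -1.056.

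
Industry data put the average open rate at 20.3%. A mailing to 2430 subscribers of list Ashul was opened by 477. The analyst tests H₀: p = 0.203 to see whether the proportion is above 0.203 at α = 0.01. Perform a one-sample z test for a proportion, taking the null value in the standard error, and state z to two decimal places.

z = -0.82

p̂ = 477/2430 = 0.1963.
Under H₀, SE = √(0.203·0.797/2430) = √(6.65807e-05) = 0.0082.
z = (0.1963 − 0.203)/0.0082 = -0.0067/0.0082 = -0.82.
p-value = P(Z > -0.822) ≈ 0.7943, so at α = 0.01 we fail to reject H₀.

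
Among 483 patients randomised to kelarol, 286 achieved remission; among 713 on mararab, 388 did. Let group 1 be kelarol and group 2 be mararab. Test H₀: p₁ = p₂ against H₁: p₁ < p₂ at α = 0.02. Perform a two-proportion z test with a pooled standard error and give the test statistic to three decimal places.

z = 1.641

p̂₁ = 286/483 ≈ 0.592133, p̂₂ = 388/713 ≈ 0.544180.
Pooled p̂ = (286+388)/(483+713) = 674/1196 = 0.563545.
SE = √(p̂(1−p̂)(1/n₁+1/n₂)) = √(0.563545·0.436455·0.00347292) = √(0.000854206) = 0.029227.
z = (0.592133 − 0.544180)/0.029227 = 0.047953/0.029227 = 1.641.
p-value = P(Z < 1.641) ≈ 0.9496; since p > α = 0.02, fail to reject H₀.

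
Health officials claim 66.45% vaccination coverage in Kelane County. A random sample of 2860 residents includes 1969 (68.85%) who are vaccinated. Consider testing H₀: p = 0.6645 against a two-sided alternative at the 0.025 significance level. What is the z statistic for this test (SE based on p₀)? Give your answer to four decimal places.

z = 2.7140

p̂ = 1969/2860 = 0.688462.
SE = √(p₀(1−p₀)/n) = √(0.22294/2860) = 0.008829.
z = (0.688462 − 0.6645)/0.008829 = 0.023962/0.008829 = 2.7140.
p-value = 2·P(Z > 2.714) ≈ 0.0066, so at α = 0.025 we reject H₀.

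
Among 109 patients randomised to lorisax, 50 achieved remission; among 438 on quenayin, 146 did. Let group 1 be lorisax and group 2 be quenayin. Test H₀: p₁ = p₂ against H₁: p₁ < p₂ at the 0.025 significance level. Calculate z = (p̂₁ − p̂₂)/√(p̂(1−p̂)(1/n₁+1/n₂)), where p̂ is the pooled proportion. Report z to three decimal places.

z = 2.443

p̂₁ = 50/109 = 0.45872, p̂₂ = 146/438 = 0.33333.
Pooled p̂ = (50+146)/(109+438) = 196/547 = 0.35832.
SE = √(p̂(1−p̂)(1/n₁+1/n₂)) = √(0.35832·0.64168·0.0114574) = √(0.00263436) = 0.05133.
z = (0.45872 − 0.33333)/0.05133 = 0.12539/0.05133 = 2.443.
p-value = P(Z < 2.443) ≈ 0.9927; since p > α = 0.025, fail to reject H₀.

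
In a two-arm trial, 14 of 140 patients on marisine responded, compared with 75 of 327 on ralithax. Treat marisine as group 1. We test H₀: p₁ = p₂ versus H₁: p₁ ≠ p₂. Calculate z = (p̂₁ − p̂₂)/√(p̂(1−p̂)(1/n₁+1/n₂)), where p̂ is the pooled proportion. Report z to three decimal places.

p̂₁ = 14/140 = 0.10000, p̂₂ = 75/327 = 0.22936.
Pooled p̂ = (14+75)/(140+327) = 89/467 = 0.19058.
SE = √(p̂(1−p̂)(1/n₁+1/n₂)) = √(0.19058·0.80942·0.010201) = √(0.00157358) = 0.03967.
z = (0.10000 − 0.22936)/0.03967 = -0.12936/0.03967 = -3.261.
Two-sided p-value ≈ 2·Φ(−3.261) = 0.0011.

z = -3.261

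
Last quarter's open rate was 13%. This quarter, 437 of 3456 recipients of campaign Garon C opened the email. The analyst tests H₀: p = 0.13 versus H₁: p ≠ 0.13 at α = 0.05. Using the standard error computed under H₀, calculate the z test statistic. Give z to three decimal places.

z = -0.621

p̂ = 437/3456 ≈ 0.12645.
SE = √(p₀(1−p₀)/n) = √(0.1131/3456) = 0.00572.
z = (0.12645 − 0.13)/0.00572 = -0.00355/0.00572 = -0.621.
p-value = 2·P(Z > 0.621) ≈ 0.5345, so at α = 0.05 we fail to reject H₀.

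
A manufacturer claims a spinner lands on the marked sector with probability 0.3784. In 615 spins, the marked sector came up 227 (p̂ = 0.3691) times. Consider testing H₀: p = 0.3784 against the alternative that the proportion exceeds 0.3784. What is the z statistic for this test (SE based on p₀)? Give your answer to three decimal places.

p̂ = 227/615 ≈ 0.36911.
SE = √(p₀(1−p₀)/n) = √(0.23521/615) = 0.01956.
z = (0.36911 − 0.3784)/0.01956 = -0.00929/0.01956 = -0.475.

z = -0.475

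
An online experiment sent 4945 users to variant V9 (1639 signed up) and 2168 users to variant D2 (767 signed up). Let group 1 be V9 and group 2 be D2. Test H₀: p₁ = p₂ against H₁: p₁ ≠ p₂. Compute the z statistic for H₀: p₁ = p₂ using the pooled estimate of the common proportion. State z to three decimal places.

z = -1.833

p̂₁ = 1639/4945 ≈ 0.331446, p̂₂ = 767/2168 ≈ 0.353782.
Pooled p̂ = (1639+767)/(4945+2168) = 2406/7113 = 0.338254.
SE = √(0.223838 × 0.000663479) = 0.012187.
z = (0.331446 − 0.353782)/0.012187 = -0.022336/0.012187 = -1.833.
p-value = 2·P(Z > 1.833) ≈ 0.0668.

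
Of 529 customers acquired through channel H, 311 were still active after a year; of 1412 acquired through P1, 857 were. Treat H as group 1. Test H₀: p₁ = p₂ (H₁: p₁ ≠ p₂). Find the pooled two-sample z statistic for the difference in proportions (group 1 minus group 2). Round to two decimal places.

z = -0.76

p̂₁ = 311/529 = 0.5879, p̂₂ = 857/1412 = 0.6069.
Pooled p̂ = (311+857)/(529+1412) = 1168/1941 = 0.6018.
SE = √(p̂(1−p̂)(1/n₁+1/n₂)) = √(0.6018·0.3982·0.00259857) = √(0.00062274) = 0.0250.
z = (0.5879 − 0.6069)/0.0250 = -0.0190/0.0250 = -0.76.
Two-sided p-value ≈ 2·Φ(−0.763) = 0.4455.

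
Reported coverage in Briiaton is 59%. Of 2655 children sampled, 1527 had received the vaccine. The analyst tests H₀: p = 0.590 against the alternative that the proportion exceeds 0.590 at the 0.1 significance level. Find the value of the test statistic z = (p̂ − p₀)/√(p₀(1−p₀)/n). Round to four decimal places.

p̂ = 1527/2655 = 0.575141.
Standard error under H₀: √(0.59×0.41/2655) = 0.009545.
z = (0.575141 − 0.59)/0.009545 = -0.014859/0.009545 = -1.5567.
p-value = P(Z > -1.557) ≈ 0.9402. With α = 0.1, fail to reject H₀.

z = -1.5567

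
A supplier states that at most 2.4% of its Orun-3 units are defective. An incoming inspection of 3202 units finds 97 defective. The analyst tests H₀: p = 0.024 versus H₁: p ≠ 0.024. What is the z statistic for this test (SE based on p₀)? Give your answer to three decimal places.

p̂ = 97/3202 = 0.030294.
Under H₀, SE = √(0.024·0.976/3202) = √(7.31543e-06) = 0.002705.
z = (0.030294 − 0.024)/0.002705 = 0.006294/0.002705 = 2.327.
p-value = 2·P(Z > 2.327) ≈ 0.0200.

z = 2.327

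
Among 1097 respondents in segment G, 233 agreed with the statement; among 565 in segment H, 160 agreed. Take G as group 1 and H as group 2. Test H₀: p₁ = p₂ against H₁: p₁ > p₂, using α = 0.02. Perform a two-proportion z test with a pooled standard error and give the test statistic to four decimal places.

p̂₁ = 233/1097 = 0.212397, p̂₂ = 160/565 = 0.283186.
Pooled p̂ = (233+160)/(1097+565) = 393/1662 = 0.236462.
SE = √(p̂(1−p̂)(1/n₁+1/n₂)) = √(0.236462·0.763538·0.00268149) = √(0.000484137) = 0.022003.
z = (0.212397 − 0.283186)/0.022003 = -0.070789/0.022003 = -3.2172.
p-value = P(Z > -3.217) ≈ 0.9994, so at α = 0.02 we fail to reject H₀.

z = -3.2172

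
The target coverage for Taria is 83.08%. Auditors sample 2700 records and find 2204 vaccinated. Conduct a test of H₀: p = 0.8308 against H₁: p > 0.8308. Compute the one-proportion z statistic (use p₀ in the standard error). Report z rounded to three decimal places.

p̂ = 2204/2700 ≈ 0.816296.
Under H₀, SE = √(0.8308·0.1692/2700) = √(5.20635e-05) = 0.007216.
z = (0.816296 − 0.8308)/0.007216 = -0.014504/0.007216 = -2.010.

z = -2.010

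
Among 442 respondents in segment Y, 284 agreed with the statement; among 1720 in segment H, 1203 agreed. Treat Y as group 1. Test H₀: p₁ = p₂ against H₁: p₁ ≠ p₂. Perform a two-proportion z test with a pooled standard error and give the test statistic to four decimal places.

z = -2.3019

p̂₁ = 284/442 ≈ 0.642534, p̂₂ = 1203/1720 ≈ 0.699419.
Pooled p̂ = (284+1203)/(442+1720) = 1487/2162 = 0.687789.
SE = √(p̂(1−p̂)(1/n₁+1/n₂)) = √(0.687789·0.312211·0.00284384) = √(0.000610672) = 0.024712.
z = (0.642534 − 0.699419)/0.024712 = -0.056885/0.024712 = -2.3019.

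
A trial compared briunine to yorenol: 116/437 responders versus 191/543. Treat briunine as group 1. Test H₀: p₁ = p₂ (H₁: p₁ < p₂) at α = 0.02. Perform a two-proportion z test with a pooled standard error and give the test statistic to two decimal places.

p̂₁ = 116/437 = 0.2654, p̂₂ = 191/543 = 0.3517.
Pooled p̂ = (116+191)/(437+543) = 307/980 = 0.3133.
SE = √(p̂(1−p̂)(1/n₁+1/n₂)) = √(0.3133·0.6867·0.00412995) = √(0.000888477) = 0.0298.
z = (0.2654 − 0.3517)/0.0298 = -0.0863/0.0298 = -2.90.
p-value = P(Z < -2.895) ≈ 0.0019. With α = 0.02, reject H₀.

z = -2.90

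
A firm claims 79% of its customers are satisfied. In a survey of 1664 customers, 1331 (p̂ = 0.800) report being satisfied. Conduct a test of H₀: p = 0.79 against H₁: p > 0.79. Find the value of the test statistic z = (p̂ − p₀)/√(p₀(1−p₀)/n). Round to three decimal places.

p̂ = 1331/1664 ≈ 0.799880.
Under H₀, SE = √(0.79·0.21/1664) = √(9.96995e-05) = 0.009985.
z = (0.799880 − 0.79)/0.009985 = 0.009880/0.009985 = 0.989.

z = 0.989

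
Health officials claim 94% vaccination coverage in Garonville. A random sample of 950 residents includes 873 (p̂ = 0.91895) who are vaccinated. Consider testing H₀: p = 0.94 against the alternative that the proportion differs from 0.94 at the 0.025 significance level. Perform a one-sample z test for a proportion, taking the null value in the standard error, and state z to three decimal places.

z = -2.732

p̂ = 873/950 ≈ 0.918947.
Under H₀, SE = √(0.94·0.06/950) = √(5.93684e-05) = 0.007705.
z = (0.918947 − 0.94)/0.007705 = -0.021053/0.007705 = -2.732.
Two-sided p-value ≈ 2·Φ(−2.732) = 0.0063. With α = 0.025, reject H₀.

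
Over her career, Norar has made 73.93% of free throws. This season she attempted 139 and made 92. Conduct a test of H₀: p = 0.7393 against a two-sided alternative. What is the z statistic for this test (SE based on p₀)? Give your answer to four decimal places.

p̂ = 92/139 ≈ 0.661871.
Under H₀, SE = √(0.7393·0.2607/139) = √(0.00138659) = 0.037237.
z = (0.661871 − 0.7393)/0.037237 = -0.077429/0.037237 = -2.0794.
Two-sided p-value ≈ 2·Φ(−2.079) = 0.0376.

z = -2.0794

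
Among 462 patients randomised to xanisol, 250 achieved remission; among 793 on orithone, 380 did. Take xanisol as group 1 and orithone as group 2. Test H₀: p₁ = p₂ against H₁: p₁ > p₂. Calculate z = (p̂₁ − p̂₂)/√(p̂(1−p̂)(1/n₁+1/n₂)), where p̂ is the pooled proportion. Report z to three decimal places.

z = 2.116

p̂₁ = 250/462 ≈ 0.541126, p̂₂ = 380/793 ≈ 0.479193.
Pooled p̂ = (250+380)/(462+793) = 630/1255 = 0.501992.
SE = √(p̂(1−p̂)(1/n₁+1/n₂)) = √(0.501992·0.498008·0.00342554) = √(0.00085637) = 0.029264.
z = (0.541126 − 0.479193)/0.029264 = 0.061933/0.029264 = 2.116.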